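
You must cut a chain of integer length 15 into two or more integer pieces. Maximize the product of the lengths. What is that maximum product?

Define m[k] = max over 1≤i<k of i · max(k−i, m[k−i]); the inner max lets the remainder stay uncut if that's better.
m[2] = 1*max(1,0) = 1*1 = 1
m[3] = 1*max(2,1) = 1*2 = 2
m[4] = 2*max(2,1) = 2*2 = 4
m[5] = 2*max(3,2) = 2*3 = 6
m[6] = 3*max(3,2) = 3*3 = 9
m[7] = 2*max(5,6) = 2*6 = 12
m[8] = 2*max(6,9) = 2*9 = 18
m[9] = 3*max(6,9) = 3*9 = 27
m[10] = 2*max(8,18) = 2*18 = 36
m[11] = 2*max(9,27) = 2*27 = 54
m[12] = 3*max(9,27) = 3*27 = 81
m[13] = 2*max(11,54) = 2*54 = 108
m[14] = 2*max(12,81) = 2*81 = 162
m[15] = 3*max(12,81) = 3*81 = 243
One optimal split: 3 + 3 + 3 + 3 + 3; product 3*3*3*3*3 = 243.

243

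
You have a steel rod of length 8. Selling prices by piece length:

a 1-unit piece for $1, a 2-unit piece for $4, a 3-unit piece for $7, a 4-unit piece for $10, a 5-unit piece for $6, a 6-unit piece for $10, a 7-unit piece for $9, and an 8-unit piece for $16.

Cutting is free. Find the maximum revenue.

Let R[k] be the best obtainable value from length k. For each k, try every first piece i and keep the best of price[i] + R[k−i].
R[1] = 1
R[2] = max(1+1, 4+0) = 4
R[3] = max(1+4, 4+1, 7+0) = 7
R[4] = max(1+7, 4+4, 7+1, 10+0) = 10
R[5] = max(1+10, 4+7, 7+4, 10+1, 6+0) = 11
R[6] = max(1+11, 4+10, 7+7, 10+4, 6+1, 10+0) = 14
R[7] = max(1+14, 4+11, 7+10, …, 10+1, 9+0) = 17
R[8] = max(1+17, 4+14, 7+11, …, 9+1, 16+0) = 20
One optimal cutting: 4 + 4 → $10 + $10 = $20.

20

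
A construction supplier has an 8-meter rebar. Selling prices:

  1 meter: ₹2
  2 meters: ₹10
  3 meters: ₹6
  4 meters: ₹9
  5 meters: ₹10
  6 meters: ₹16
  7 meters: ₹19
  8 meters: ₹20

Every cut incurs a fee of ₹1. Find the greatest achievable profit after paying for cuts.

Consider every possible first cut. v[k] is the best of p[i]+v[k−i] over all sellable i≤k, charging 1 whenever i<k.
v[1] = 2
v[2] = max(2+2-1, 10+0) = 10
v[3] = max(2+10-1, 10+2-1, 6+0) = 11
v[4] = max(2+11-1, 10+10-1, 6+2-1, 9+0) = 19
v[5] = max(2+19-1, 10+11-1, 6+10-1, 9+2-1, 10+0) = 20
v[6] = max(2+20-1, 10+19-1, 6+11-1, 9+10-1, 10+2-1, 16+0) = 28
v[7] = max(2+28-1, 10+20-1, 6+19-1, …, 16+2-1, 19+0) = 29
v[8] = max(2+29-1, 10+28-1, 6+20-1, …, 19+2-1, 20+0) = 37
One optimal plan: pieces 2 + 2 + 2 + 2 (3 cuts) → ₹40 − ₹3 = ₹37.

37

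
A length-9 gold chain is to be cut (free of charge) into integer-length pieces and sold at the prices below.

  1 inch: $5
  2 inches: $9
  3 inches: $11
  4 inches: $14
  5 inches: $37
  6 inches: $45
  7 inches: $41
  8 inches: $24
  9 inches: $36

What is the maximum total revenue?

60

Build best[k] bottom-up: best[k] = max over allowed piece i of (p[i] + best[k−i]).
best[1] = 5
best[2] = max(5+5, 9+0) = 10
best[3] = max(5+10, 9+5, 11+0) = 15
best[4] = max(5+15, 9+10, 11+5, 14+0) = 20
best[5] = max(5+20, 9+15, 11+10, 14+5, 37+0) = 37
best[6] = max(5+37, 9+20, 11+15, 14+10, 37+5, 45+0) = 45
best[7] = max(5+45, 9+37, 11+20, …, 45+5, 41+0) = 50
best[8] = max(5+50, 9+45, 11+37, …, 41+5, 24+0) = 55
best[9] = max(5+55, 9+50, 11+45, …, 24+5, 36+0) = 60
One optimal cutting: 6 + 1 + 1 + 1 → $45 + $5 + $5 + $5 = $60.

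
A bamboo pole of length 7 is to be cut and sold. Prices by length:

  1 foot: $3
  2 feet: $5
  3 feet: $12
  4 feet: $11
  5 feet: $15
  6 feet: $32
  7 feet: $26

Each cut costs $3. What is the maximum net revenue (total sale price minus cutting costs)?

32

Let r[k] be the best obtainable value from length k. For each k, try every first piece i and keep the best of price[i] + r[k−i] minus the 3 cut fee when i<k.
r[1] = 3
r[2] = max(3+3-3, 5+0) = 5
r[3] = max(3+5-3, 5+3-3, 12+0) = 12
r[4] = max(3+12-3, 5+5-3, 12+3-3, 11+0) = 12
r[5] = max(3+12-3, 5+12-3, 12+5-3, 11+3-3, 15+0) = 15
r[6] = max(3+15-3, 5+12-3, 12+12-3, 11+5-3, 15+3-3, 32+0) = 32
r[7] = max(3+32-3, 5+15-3, 12+12-3, …, 32+3-3, 26+0) = 32
One optimal plan: pieces 6 + 1 (1 cut) → $35 − $3 = $32.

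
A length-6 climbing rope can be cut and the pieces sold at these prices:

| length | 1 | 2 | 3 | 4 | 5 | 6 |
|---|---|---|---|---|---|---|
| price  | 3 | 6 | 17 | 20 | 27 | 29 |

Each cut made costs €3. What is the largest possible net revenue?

Consider every possible first cut. r[k] is the best of p[i]+r[k−i] over all sellable i≤k, charging 3 whenever i<k.
r[1] = 3
r[2] = 6
r[3] = 17
r[4] = 20
r[5] = 27
r[6] = 31  (first piece 3, then r[3]=17)
One optimal plan: pieces 3 + 3 (1 cut) → €34 − €3 = €31.

31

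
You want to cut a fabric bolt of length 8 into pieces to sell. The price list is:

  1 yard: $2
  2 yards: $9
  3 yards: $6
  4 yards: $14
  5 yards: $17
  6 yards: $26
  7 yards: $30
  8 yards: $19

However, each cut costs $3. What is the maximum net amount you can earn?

32

Consider every possible first cut. net[k] is the best of p[i]+net[k−i] over all sellable i≤k, charging 3 whenever i<k.
net[1] = 2
net[2] = max(2+2-3, 9+0) = 9
net[3] = max(2+9-3, 9+2-3, 6+0) = 8
net[4] = max(2+8-3, 9+9-3, 6+2-3, 14+0) = 15
net[5] = max(2+15-3, 9+8-3, 6+9-3, 14+2-3, 17+0) = 17
net[6] = max(2+17-3, 9+15-3, 6+8-3, 14+9-3, 17+2-3, 26+0) = 26
net[7] = max(2+26-3, 9+17-3, 6+15-3, …, 26+2-3, 30+0) = 30
net[8] = max(2+30-3, 9+26-3, 6+17-3, …, 30+2-3, 19+0) = 32
One optimal plan: pieces 6 + 2 (1 cut) → $35 − $3 = $32.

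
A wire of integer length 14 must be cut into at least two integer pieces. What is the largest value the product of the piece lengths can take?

Let m[k] be the best product for length k (with at least one cut). For each first piece i, the rest contributes max(k−i, m[k−i]).
m[2] = 1·max(1,0) = 1·1 = 1
m[3] = max(1·2, 2·1) = 2
m[4] = max(1·3, 2·2, 3·1) = 4
m[5] = max(1·4, 2·3, 3·2, 4·1) = 6
m[6] = max(1·6, 2·4, 3·3, 4·2, 5·1) = 9
m[7] = max(1·9, 2·6, 3·4, 4·3, 5·2, 6·1) = 12
m[8] = max(1·12, 2·9, 3·6, …, 6·2, 7·1) = 18
m[9] = max(1·18, 2·12, 3·9, …, 7·2, 8·1) = 27
m[10] = max(1·27, 2·18, 3·12, …, 8·2, 9·1) = 36
m[11] = max(1·36, 2·27, 3·18, …, 9·2, 10·1) = 54
m[12] = max(1·54, 2·36, 3·27, …, 10·2, 11·1) = 81
m[13] = max(1·81, 2·54, 3·36, …, 11·2, 12·1) = 108
m[14] = max(1·108, 2·81, 3·54, …, 12·2, 13·1) = 162
One optimal split: 3 + 3 + 3 + 3 + 2; product 3·3·3·3·2 = 162.

162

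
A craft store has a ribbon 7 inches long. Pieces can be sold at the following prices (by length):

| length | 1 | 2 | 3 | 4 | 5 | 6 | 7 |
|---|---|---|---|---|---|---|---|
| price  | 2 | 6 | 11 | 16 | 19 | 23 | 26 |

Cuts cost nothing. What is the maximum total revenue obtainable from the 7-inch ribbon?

27

Consider every possible first cut. R[k] is the best of p[i]+R[k−i] over all sellable i≤k.
R[1] = 2
R[2] = max(2+2, 6+0) = 6
R[3] = max(2+6, 6+2, 11+0) = 11
R[4] = max(2+11, 6+6, 11+2, 16+0) = 16
R[5] = max(2+16, 6+11, 11+6, 16+2, 19+0) = 19
R[6] = max(2+19, 6+16, 11+11, 16+6, 19+2, 23+0) = 23
R[7] = max(2+23, 6+19, 11+16, …, 23+2, 26+0) = 27
One optimal cutting: 4 + 3 → ¢16 + ¢11 = ¢27.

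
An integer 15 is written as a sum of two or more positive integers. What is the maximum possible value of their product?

243

Define P[k] = max over 1≤i<k of i · max(k−i, P[k−i]); the inner max lets the remainder stay uncut if that's better.
P[2] = 1·max(1,0) = 1·1 = 1
P[3] = max(1·2, 2·1) = 2
P[4] = max(1·3, 2·2, 3·1) = 4
P[5] = max(1·4, 2·3, 3·2, 4·1) = 6
P[6] = max(1·6, 2·4, 3·3, 4·2, 5·1) = 9
P[7] = max(1·9, 2·6, 3·4, 4·3, 5·2, 6·1) = 12
P[8] = max(1·12, 2·9, 3·6, …, 6·2, 7·1) = 18
P[9] = max(1·18, 2·12, 3·9, …, 7·2, 8·1) = 27
P[10] = max(1·27, 2·18, 3·12, …, 8·2, 9·1) = 36
P[11] = max(1·36, 2·27, 3·18, …, 9·2, 10·1) = 54
P[12] = max(1·54, 2·36, 3·27, …, 10·2, 11·1) = 81
P[13] = max(1·81, 2·54, 3·36, …, 11·2, 12·1) = 108
P[14] = max(1·108, 2·81, 3·54, …, 12·2, 13·1) = 162
P[15] = max(1·162, 2·108, 3·81, …, 13·2, 14·1) = 243
One optimal split: 3 + 3 + 3 + 3 + 3; product 3·3·3·3·3 = 243.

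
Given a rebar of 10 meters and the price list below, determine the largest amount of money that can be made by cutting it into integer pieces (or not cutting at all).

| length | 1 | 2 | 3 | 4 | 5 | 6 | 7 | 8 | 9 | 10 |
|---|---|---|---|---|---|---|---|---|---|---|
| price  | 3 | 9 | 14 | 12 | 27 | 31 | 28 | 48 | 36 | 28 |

57

Build R[k] bottom-up: R[k] = max over allowed piece i of (p[i] + R[k−i]).
R[1] = 3
R[2] = max(3+3, 9+0) = 9
R[3] = max(3+9, 9+3, 14+0) = 14
R[4] = max(3+14, 9+9, 14+3, 12+0) = 18
R[5] = max(3+18, 9+14, 14+9, 12+3, 27+0) = 27
R[6] = max(3+27, 9+18, 14+14, 12+9, 27+3, 31+0) = 31
R[7] = max(3+31, 9+27, 14+18, …, 31+3, 28+0) = 36
R[8] = max(3+36, 9+31, 14+27, …, 28+3, 48+0) = 48
R[9] = max(3+48, 9+36, 14+31, …, 48+3, 36+0) = 51
R[10] = max(3+51, 9+48, 14+36, …, 36+3, 28+0) = 57
One optimal cutting: 8 + 2 → ₹48 + ₹9 = ₹57.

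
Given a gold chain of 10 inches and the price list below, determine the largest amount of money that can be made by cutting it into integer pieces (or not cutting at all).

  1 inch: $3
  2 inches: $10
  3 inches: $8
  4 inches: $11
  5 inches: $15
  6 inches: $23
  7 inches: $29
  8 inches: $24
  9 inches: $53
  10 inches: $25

Build r[k] bottom-up: r[k] = max over allowed piece i of (p[i] + r[k−i]).
r[1] = 3
r[2] = max(3+3, 10+0) = 10
r[3] = max(3+10, 10+3, 8+0) = 13
r[4] = max(3+13, 10+10, 8+3, 11+0) = 20
r[5] = max(3+20, 10+13, 8+10, 11+3, 15+0) = 23
r[6] = max(3+23, 10+20, 8+13, 11+10, 15+3, 23+0) = 30
r[7] = max(3+30, 10+23, 8+20, …, 23+3, 29+0) = 33
r[8] = max(3+33, 10+30, 8+23, …, 29+3, 24+0) = 40
r[9] = max(3+40, 10+33, 8+30, …, 24+3, 53+0) = 53
r[10] = max(3+53, 10+40, 8+33, …, 53+3, 25+0) = 56
One optimal cutting: 9 + 1 → $53 + $3 = $56.

56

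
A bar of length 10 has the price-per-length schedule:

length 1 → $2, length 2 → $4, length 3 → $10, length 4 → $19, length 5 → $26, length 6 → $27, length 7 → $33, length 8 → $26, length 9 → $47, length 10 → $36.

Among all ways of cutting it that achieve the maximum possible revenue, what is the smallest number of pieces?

Build r[k] bottom-up: r[k] = max over allowed piece i of (p[i] + r[k−i]).
r[1] = 2
r[2] = 4  (first piece 1, then r[1]=2)
r[3] = 10
r[4] = 19
r[5] = 26
r[6] = 28  (first piece 1, then r[5]=26)
r[7] = 33
r[8] = 38  (first piece 4, then r[4]=19)
r[9] = 47
r[10] = 52  (first piece 5, then r[5]=26)
Maximum revenue is $52.
Now minimize piece count subject to staying optimal: for each k, pieces[k] = 1 + min over i with p[i]+r[k−i]=r[k] of pieces[k−i].
pieces[7] = 1
pieces[8] = 2
pieces[9] = 1
pieces[10] = 2

2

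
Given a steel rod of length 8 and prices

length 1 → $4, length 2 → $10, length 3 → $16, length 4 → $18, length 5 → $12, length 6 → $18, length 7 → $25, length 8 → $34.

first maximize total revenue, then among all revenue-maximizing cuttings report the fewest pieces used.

3

Build r[k] bottom-up: r[k] = max over allowed piece i of (p[i] + r[k−i]).
r[1] = 4
r[2] = max(4+4, 10+0) = 10
r[3] = max(4+10, 10+4, 16+0) = 16
r[4] = max(4+16, 10+10, 16+4, 18+0) = 20
r[5] = max(4+20, 10+16, 16+10, 18+4, 12+0) = 26
r[6] = max(4+26, 10+20, 16+16, 18+10, 12+4, 18+0) = 32
r[7] = max(4+32, 10+26, 16+20, …, 18+4, 25+0) = 36
r[8] = max(4+36, 10+32, 16+26, …, 25+4, 34+0) = 42
Maximum revenue is $42.
Now minimize piece count subject to staying optimal: for each k, pieces[k] = 1 + min over i with p[i]+r[k−i]=r[k] of pieces[k−i].
pieces[5] = 2
pieces[6] = 2
pieces[7] = 3
pieces[8] = 3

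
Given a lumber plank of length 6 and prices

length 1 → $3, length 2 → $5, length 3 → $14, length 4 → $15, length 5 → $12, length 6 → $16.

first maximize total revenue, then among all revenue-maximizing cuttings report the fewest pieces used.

2

Build r[k] bottom-up: r[k] = max over allowed piece i of (p[i] + r[k−i]).
r[1] = 3
r[2] = 6  (first piece 1, then r[1]=3)
r[3] = 14
r[4] = 17  (first piece 1, then r[3]=14)
r[5] = 20  (first piece 1, then r[4]=17)
r[6] = 28  (first piece 3, then r[3]=14)
Maximum revenue is $28.
Now minimize piece count subject to staying optimal: for each k, pieces[k] = 1 + min over i with p[i]+r[k−i]=r[k] of pieces[k−i].
pieces[3] = 1
pieces[4] = 2
pieces[5] = 3
pieces[6] = 2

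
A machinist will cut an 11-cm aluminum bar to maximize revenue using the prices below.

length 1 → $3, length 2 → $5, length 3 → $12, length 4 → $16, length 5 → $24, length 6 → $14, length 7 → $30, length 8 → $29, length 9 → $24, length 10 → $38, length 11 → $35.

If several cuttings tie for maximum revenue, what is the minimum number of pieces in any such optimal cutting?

3

Let r[k] be the best obtainable value from length k. For each k, try every first piece i and keep the best of price[i] + r[k−i].
r[1] = 3
r[2] = 6  (first piece 1, then r[1]=3)
r[3] = 12
r[4] = 16
r[5] = 24
r[6] = 27  (first piece 1, then r[5]=24)
r[7] = 30  (first piece 1, then r[6]=27)
r[8] = 36  (first piece 3, then r[5]=24)
r[9] = 40  (first piece 4, then r[5]=24)
r[10] = 48  (first piece 5, then r[5]=24)
r[11] = 51  (first piece 1, then r[10]=48)
Maximum revenue is $51.
Now minimize piece count subject to staying optimal: for each k, pieces[k] = 1 + min over i with p[i]+r[k−i]=r[k] of pieces[k−i].
pieces[8] = 2
pieces[9] = 2
pieces[10] = 2
pieces[11] = 3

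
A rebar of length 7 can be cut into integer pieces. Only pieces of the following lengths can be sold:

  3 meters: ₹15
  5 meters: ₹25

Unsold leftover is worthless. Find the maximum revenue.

Consider every possible first cut. r[k] is the best of p[i]+r[k−i] over all sellable i≤k.
r[1] = 0
r[2] = 0
r[3] = 15
r[4] = 15
r[5] = max(15+0, 25+0) = 25
r[6] = max(15+15, 25+0) = 30
r[7] = max(15+15, 25+0) = 30
One optimal cutting: pieces 3 + 3 with 1 meter of scrap → ₹30.

30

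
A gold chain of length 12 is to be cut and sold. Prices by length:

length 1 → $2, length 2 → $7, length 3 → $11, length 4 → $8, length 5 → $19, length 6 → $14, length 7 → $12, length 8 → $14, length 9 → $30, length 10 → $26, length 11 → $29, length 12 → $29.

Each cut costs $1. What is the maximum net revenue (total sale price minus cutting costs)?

Let net[k] be the best obtainable value from length k. For each k, try every first piece i and keep the best of price[i] + net[k−i] minus the 1 cut fee when i<k.
net[1] = 2
net[2] = 7
net[3] = 11
net[4] = 13  (first piece 2, then net[2]=7)
net[5] = 19
net[6] = 21  (first piece 3, then net[3]=11)
net[7] = 25  (first piece 2, then net[5]=19)
net[8] = 29  (first piece 3, then net[5]=19)
net[9] = 31  (first piece 2, then net[7]=25)
net[10] = 37  (first piece 5, then net[5]=19)
net[11] = 39  (first piece 3, then net[8]=29)
net[12] = 43  (first piece 2, then net[10]=37)
One optimal plan: pieces 5 + 5 + 2 (2 cuts) → $45 − $2 = $43.

43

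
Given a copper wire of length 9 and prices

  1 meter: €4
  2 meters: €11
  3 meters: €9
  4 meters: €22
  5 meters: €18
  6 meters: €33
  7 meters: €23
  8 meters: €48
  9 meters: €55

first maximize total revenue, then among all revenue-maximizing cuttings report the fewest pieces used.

1

Build r[k] bottom-up: r[k] = max over allowed piece i of (p[i] + r[k−i]).
r[1] = 4
r[2] = max(4+4, 11+0) = 11
r[3] = max(4+11, 11+4, 9+0) = 15
r[4] = max(4+15, 11+11, 9+4, 22+0) = 22
r[5] = max(4+22, 11+15, 9+11, 22+4, 18+0) = 26
r[6] = max(4+26, 11+22, 9+15, 22+11, 18+4, 33+0) = 33
r[7] = max(4+33, 11+26, 9+22, …, 33+4, 23+0) = 37
r[8] = max(4+37, 11+33, 9+26, …, 23+4, 48+0) = 48
r[9] = max(4+48, 11+37, 9+33, …, 48+4, 55+0) = 55
Maximum revenue is €55.
Now minimize piece count subject to staying optimal: for each k, pieces[k] = 1 + min over i with p[i]+r[k−i]=r[k] of pieces[k−i].
pieces[6] = 1
pieces[7] = 2
pieces[8] = 1
pieces[9] = 1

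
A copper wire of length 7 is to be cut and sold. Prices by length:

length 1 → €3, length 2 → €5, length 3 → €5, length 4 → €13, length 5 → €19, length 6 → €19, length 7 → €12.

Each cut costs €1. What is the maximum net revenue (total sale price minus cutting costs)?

23

Let r[k] be the best obtainable value from length k. For each k, try every first piece i and keep the best of price[i] + r[k−i] minus the 1 cut fee when i<k.
r[1] = 3
r[2] = 5  (first piece 1, then r[1]=3)
r[3] = 7  (first piece 1, then r[2]=5)
r[4] = 13
r[5] = 19
r[6] = 21  (first piece 1, then r[5]=19)
r[7] = 23  (first piece 1, then r[6]=21)
One optimal plan: pieces 5 + 1 + 1 (2 cuts) → €25 − €2 = €23.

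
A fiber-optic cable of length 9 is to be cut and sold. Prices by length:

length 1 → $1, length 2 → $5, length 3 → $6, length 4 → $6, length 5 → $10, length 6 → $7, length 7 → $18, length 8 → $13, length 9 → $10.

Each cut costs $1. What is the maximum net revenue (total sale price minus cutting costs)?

22

Build v[k] bottom-up: v[k] = max over allowed piece i of (p[i] + v[k−i]) − 1 per cut.
v[1] = 1
v[2] = max(1+1-1, 5+0) = 5
v[3] = max(1+5-1, 5+1-1, 6+0) = 6
v[4] = max(1+6-1, 5+5-1, 6+1-1, 6+0) = 9
v[5] = max(1+9-1, 5+6-1, 6+5-1, 6+1-1, 10+0) = 10
v[6] = max(1+10-1, 5+9-1, 6+6-1, 6+5-1, 10+1-1, 7+0) = 13
v[7] = max(1+13-1, 5+10-1, 6+9-1, …, 7+1-1, 18+0) = 18
v[8] = max(1+18-1, 5+13-1, 6+10-1, …, 18+1-1, 13+0) = 18
v[9] = max(1+18-1, 5+18-1, 6+13-1, …, 13+1-1, 10+0) = 22
One optimal plan: pieces 7 + 2 (1 cut) → $23 − $1 = $22.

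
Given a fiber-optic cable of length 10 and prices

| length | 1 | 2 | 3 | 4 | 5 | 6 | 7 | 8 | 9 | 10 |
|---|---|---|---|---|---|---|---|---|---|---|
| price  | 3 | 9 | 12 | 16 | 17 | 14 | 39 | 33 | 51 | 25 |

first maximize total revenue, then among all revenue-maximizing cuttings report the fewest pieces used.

2

Consider every possible first cut. r[k] is the best of p[i]+r[k−i] over all sellable i≤k.
r[1] = 3
r[2] = 9
r[3] = 12  (first piece 1, then r[2]=9)
r[4] = 18  (first piece 2, then r[2]=9)
r[5] = 21  (first piece 1, then r[4]=18)
r[6] = 27  (first piece 2, then r[4]=18)
r[7] = 39
r[8] = 42  (first piece 1, then r[7]=39)
r[9] = 51
r[10] = 54  (first piece 1, then r[9]=51)
Maximum revenue is $54.
Now minimize piece count subject to staying optimal: for each k, pieces[k] = 1 + min over i with p[i]+r[k−i]=r[k] of pieces[k−i].
pieces[7] = 1
pieces[8] = 2
pieces[9] = 1
pieces[10] = 2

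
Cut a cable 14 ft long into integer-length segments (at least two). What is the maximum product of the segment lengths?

Define f[k] = max over 1≤i<k of i · max(k−i, f[k−i]); the inner max lets the remainder stay uncut if that's better.
f[2] = 1*max(1,0) = 1*1 = 1
f[3] = max(1*2, 2*1) = 2
f[4] = max(1*3, 2*2, 3*1) = 4
f[5] = max(1*4, 2*3, 3*2, 4*1) = 6
f[6] = max(1*6, 2*4, 3*3, 4*2, 5*1) = 9
f[7] = max(1*9, 2*6, 3*4, 4*3, 5*2, 6*1) = 12
f[8] = max(1*12, 2*9, 3*6, …, 6*2, 7*1) = 18
f[9] = max(1*18, 2*12, 3*9, …, 7*2, 8*1) = 27
f[10] = max(1*27, 2*18, 3*12, …, 8*2, 9*1) = 36
f[11] = max(1*36, 2*27, 3*18, …, 9*2, 10*1) = 54
f[12] = max(1*54, 2*36, 3*27, …, 10*2, 11*1) = 81
f[13] = max(1*81, 2*54, 3*36, …, 11*2, 12*1) = 108
f[14] = max(1*108, 2*81, 3*54, …, 12*2, 13*1) = 162
One optimal split: 3 + 3 + 3 + 3 + 2; product 3*3*3*3*2 = 162.

162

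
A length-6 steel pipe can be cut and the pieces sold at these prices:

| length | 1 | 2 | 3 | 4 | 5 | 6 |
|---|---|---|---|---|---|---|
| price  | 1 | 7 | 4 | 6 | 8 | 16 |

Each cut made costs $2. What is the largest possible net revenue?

17

Let net[k] be the best obtainable value from length k. For each k, try every first piece i and keep the best of price[i] + net[k−i] minus the 2 cut fee when i<k.
net[1] = 1
net[2] = 7
net[3] = 6  (first piece 1, then net[2]=7)
net[4] = 12  (first piece 2, then net[2]=7)
net[5] = 11  (first piece 1, then net[4]=12)
net[6] = 17  (first piece 2, then net[4]=12)
One optimal plan: pieces 2 + 2 + 2 (2 cuts) → $21 − $4 = $17.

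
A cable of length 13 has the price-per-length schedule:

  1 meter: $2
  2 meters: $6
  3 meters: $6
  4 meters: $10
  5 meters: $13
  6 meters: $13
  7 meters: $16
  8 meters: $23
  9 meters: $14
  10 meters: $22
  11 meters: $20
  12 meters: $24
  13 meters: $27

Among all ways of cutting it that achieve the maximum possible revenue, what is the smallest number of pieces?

Consider every possible first cut. r[k] is the best of p[i]+r[k−i] over all sellable i≤k.
r[1] = 2
r[2] = max(2+2, 6+0) = 6
r[3] = max(2+6, 6+2, 6+0) = 8
r[4] = max(2+8, 6+6, 6+2, 10+0) = 12
r[5] = max(2+12, 6+8, 6+6, 10+2, 13+0) = 14
r[6] = max(2+14, 6+12, 6+8, 10+6, 13+2, 13+0) = 18
r[7] = max(2+18, 6+14, 6+12, …, 13+2, 16+0) = 20
r[8] = max(2+20, 6+18, 6+14, …, 16+2, 23+0) = 24
r[9] = max(2+24, 6+20, 6+18, …, 23+2, 14+0) = 26
r[10] = max(2+26, 6+24, 6+20, …, 14+2, 22+0) = 30
r[11] = max(2+30, 6+26, 6+24, …, 22+2, 20+0) = 32
r[12] = max(2+32, 6+30, 6+26, …, 20+2, 24+0) = 36
r[13] = max(2+36, 6+32, 6+30, …, 24+2, 27+0) = 38
Maximum revenue is $38.
Now minimize piece count subject to staying optimal: for each k, pieces[k] = 1 + min over i with p[i]+r[k−i]=r[k] of pieces[k−i].
pieces[10] = 5
pieces[11] = 6
pieces[12] = 6
pieces[13] = 7

7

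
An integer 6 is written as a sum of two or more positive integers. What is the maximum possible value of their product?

9

Fill g[k] for k=2..6: at each k try every first piece i and multiply by the better of (k−i) uncut or g[k−i].
g[2] = 1*max(1,0) = 1*1 = 1
g[3] = 1*max(2,1) = 1*2 = 2
g[4] = 2*max(2,1) = 2*2 = 4
g[5] = 2*max(3,2) = 2*3 = 6
g[6] = 3*max(3,2) = 3*3 = 9
One optimal split: 3 + 3; product 3*3 = 9.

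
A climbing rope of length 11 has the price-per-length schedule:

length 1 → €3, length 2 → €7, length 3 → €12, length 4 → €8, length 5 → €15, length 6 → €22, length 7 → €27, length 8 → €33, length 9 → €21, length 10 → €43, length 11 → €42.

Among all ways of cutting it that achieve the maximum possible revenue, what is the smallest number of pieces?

2

Consider every possible first cut. r[k] is the best of p[i]+r[k−i] over all sellable i≤k.
r[1] = 3
r[2] = max(3+3, 7+0) = 7
r[3] = max(3+7, 7+3, 12+0) = 12
r[4] = max(3+12, 7+7, 12+3, 8+0) = 15
r[5] = max(3+15, 7+12, 12+7, 8+3, 15+0) = 19
r[6] = max(3+19, 7+15, 12+12, 8+7, 15+3, 22+0) = 24
r[7] = max(3+24, 7+19, 12+15, …, 22+3, 27+0) = 27
r[8] = max(3+27, 7+24, 12+19, …, 27+3, 33+0) = 33
r[9] = max(3+33, 7+27, 12+24, …, 33+3, 21+0) = 36
r[10] = max(3+36, 7+33, 12+27, …, 21+3, 43+0) = 43
r[11] = max(3+43, 7+36, 12+33, …, 43+3, 42+0) = 46
Maximum revenue is €46.
Now minimize piece count subject to staying optimal: for each k, pieces[k] = 1 + min over i with p[i]+r[k−i]=r[k] of pieces[k−i].
pieces[8] = 1
pieces[9] = 2
pieces[10] = 1
pieces[11] = 2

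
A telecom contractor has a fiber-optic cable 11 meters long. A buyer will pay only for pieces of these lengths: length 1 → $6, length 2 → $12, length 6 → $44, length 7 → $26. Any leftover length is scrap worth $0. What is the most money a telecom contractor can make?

Consider every possible first cut. best[k] is the best of p[i]+best[k−i] over all sellable i≤k.
best[1] = 6
best[2] = max(6+6, 12+0) = 12
best[3] = max(6+12, 12+6) = 18
best[4] = max(6+18, 12+12) = 24
best[5] = max(6+24, 12+18) = 30
best[6] = max(6+30, 12+24, 44+0) = 44
best[7] = max(6+44, 12+30, 44+6, 26+0) = 50
best[8] = max(6+50, 12+44, 44+12, 26+6) = 56
best[9] = max(6+56, 12+50, 44+18, 26+12) = 62
best[10] = max(6+62, 12+56, 44+24, 26+18) = 68
best[11] = max(6+68, 12+62, 44+30, 26+24) = 74
One optimal cutting: 6 + 1 + 1 + 1 + 1 + 1 → $74.

74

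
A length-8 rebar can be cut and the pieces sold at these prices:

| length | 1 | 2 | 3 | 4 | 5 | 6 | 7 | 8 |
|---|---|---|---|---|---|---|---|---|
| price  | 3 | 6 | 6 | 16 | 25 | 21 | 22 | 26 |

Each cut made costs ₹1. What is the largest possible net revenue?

32

Consider every possible first cut. net[k] is the best of p[i]+net[k−i] over all sellable i≤k, charging 1 whenever i<k.
net[1] = 3
net[2] = max(3+3-1, 6+0) = 6
net[3] = max(3+6-1, 6+3-1, 6+0) = 8
net[4] = max(3+8-1, 6+6-1, 6+3-1, 16+0) = 16
net[5] = max(3+16-1, 6+8-1, 6+6-1, 16+3-1, 25+0) = 25
net[6] = max(3+25-1, 6+16-1, 6+8-1, 16+6-1, 25+3-1, 21+0) = 27
net[7] = max(3+27-1, 6+25-1, 6+16-1, …, 21+3-1, 22+0) = 30
net[8] = max(3+30-1, 6+27-1, 6+25-1, …, 22+3-1, 26+0) = 32
One optimal plan: pieces 5 + 2 + 1 (2 cuts) → ₹34 − ₹2 = ₹32.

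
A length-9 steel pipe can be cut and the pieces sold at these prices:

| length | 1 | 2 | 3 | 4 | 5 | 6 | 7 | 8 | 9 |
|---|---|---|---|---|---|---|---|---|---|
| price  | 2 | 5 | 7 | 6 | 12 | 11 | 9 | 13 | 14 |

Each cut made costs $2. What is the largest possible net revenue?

18

Let net[k] be the best obtainable value from length k. For each k, try every first piece i and keep the best of price[i] + net[k−i] minus the 2 cut fee when i<k.
net[1] = 2
net[2] = max(2+2-2, 5+0) = 5
net[3] = max(2+5-2, 5+2-2, 7+0) = 7
net[4] = max(2+7-2, 5+5-2, 7+2-2, 6+0) = 8
net[5] = max(2+8-2, 5+7-2, 7+5-2, 6+2-2, 12+0) = 12
net[6] = max(2+12-2, 5+8-2, 7+7-2, 6+5-2, 12+2-2, 11+0) = 12
net[7] = max(2+12-2, 5+12-2, 7+8-2, …, 11+2-2, 9+0) = 15
net[8] = max(2+15-2, 5+12-2, 7+12-2, …, 9+2-2, 13+0) = 17
net[9] = max(2+17-2, 5+15-2, 7+12-2, …, 13+2-2, 14+0) = 18
One optimal plan: pieces 5 + 2 + 2 (2 cuts) → $22 − $4 = $18.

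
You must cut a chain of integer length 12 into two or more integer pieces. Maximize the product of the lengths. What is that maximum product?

81

Fill m[k] for k=2..12: at each k try every first piece i and multiply by the better of (k−i) uncut or m[k−i].
m[2] = 1×max(1,0) = 1×1 = 1
m[3] = max(1×2, 2×1) = 2
m[4] = max(1×3, 2×2, 3×1) = 4
m[5] = max(1×4, 2×3, 3×2, 4×1) = 6
m[6] = max(1×6, 2×4, 3×3, 4×2, 5×1) = 9
m[7] = max(1×9, 2×6, 3×4, 4×3, 5×2, 6×1) = 12
m[8] = max(1×12, 2×9, 3×6, …, 6×2, 7×1) = 18
m[9] = max(1×18, 2×12, 3×9, …, 7×2, 8×1) = 27
m[10] = max(1×27, 2×18, 3×12, …, 8×2, 9×1) = 36
m[11] = max(1×36, 2×27, 3×18, …, 9×2, 10×1) = 54
m[12] = max(1×54, 2×36, 3×27, …, 10×2, 11×1) = 81
One optimal split: 3 + 3 + 3 + 3; product 3×3×3×3 = 81.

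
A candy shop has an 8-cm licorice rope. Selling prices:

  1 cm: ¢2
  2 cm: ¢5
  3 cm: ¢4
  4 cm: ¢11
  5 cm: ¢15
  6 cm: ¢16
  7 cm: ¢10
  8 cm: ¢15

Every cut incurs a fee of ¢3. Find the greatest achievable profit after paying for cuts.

Consider every possible first cut. v[k] is the best of p[i]+v[k−i] over all sellable i≤k, charging 3 whenever i<k.
v[1] = 2
v[2] = max(2+2-3, 5+0) = 5
v[3] = max(2+5-3, 5+2-3, 4+0) = 4
v[4] = max(2+4-3, 5+5-3, 4+2-3, 11+0) = 11
v[5] = max(2+11-3, 5+4-3, 4+5-3, 11+2-3, 15+0) = 15
v[6] = max(2+15-3, 5+11-3, 4+4-3, 11+5-3, 15+2-3, 16+0) = 16
v[7] = max(2+16-3, 5+15-3, 4+11-3, …, 16+2-3, 10+0) = 17
v[8] = max(2+17-3, 5+16-3, 4+15-3, …, 10+2-3, 15+0) = 19
One optimal plan: pieces 4 + 4 (1 cut) → ¢22 − ¢3 = ¢19.

19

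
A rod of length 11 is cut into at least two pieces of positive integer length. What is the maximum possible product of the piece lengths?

Fill f[k] for k=2..11: at each k try every first piece i and multiply by the better of (k−i) uncut or f[k−i].
f[2] = 1·max(1,0) = 1·1 = 1
f[3] = 1·max(2,1) = 1·2 = 2
f[4] = 2·max(2,1) = 2·2 = 4
f[5] = 2·max(3,2) = 2·3 = 6
f[6] = 3·max(3,2) = 3·3 = 9
f[7] = 2·max(5,6) = 2·6 = 12
f[8] = 2·max(6,9) = 2·9 = 18
f[9] = 3·max(6,9) = 3·9 = 27
f[10] = 2·max(8,18) = 2·18 = 36
f[11] = 2·max(9,27) = 2·27 = 54
One optimal split: 3 + 3 + 3 + 2; product 3·3·3·2 = 54.

54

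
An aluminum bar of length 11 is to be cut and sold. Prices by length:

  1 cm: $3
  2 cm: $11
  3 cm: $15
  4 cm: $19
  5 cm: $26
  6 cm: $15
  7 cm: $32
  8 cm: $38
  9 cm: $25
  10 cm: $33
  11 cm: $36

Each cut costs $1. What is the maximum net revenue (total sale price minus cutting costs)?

56

Build r[k] bottom-up: r[k] = max over allowed piece i of (p[i] + r[k−i]) − 1 per cut.
r[1] = 3
r[2] = max(3+3-1, 11+0) = 11
r[3] = max(3+11-1, 11+3-1, 15+0) = 15
r[4] = max(3+15-1, 11+11-1, 15+3-1, 19+0) = 21
r[5] = max(3+21-1, 11+15-1, 15+11-1, 19+3-1, 26+0) = 26
r[6] = max(3+26-1, 11+21-1, 15+15-1, 19+11-1, 26+3-1, 15+0) = 31
r[7] = max(3+31-1, 11+26-1, 15+21-1, …, 15+3-1, 32+0) = 36
r[8] = max(3+36-1, 11+31-1, 15+26-1, …, 32+3-1, 38+0) = 41
r[9] = max(3+41-1, 11+36-1, 15+31-1, …, 38+3-1, 25+0) = 46
r[10] = max(3+46-1, 11+41-1, 15+36-1, …, 25+3-1, 33+0) = 51
r[11] = max(3+51-1, 11+46-1, 15+41-1, …, 33+3-1, 36+0) = 56
One optimal plan: pieces 5 + 2 + 2 + 2 (3 cuts) → $59 − $3 = $56.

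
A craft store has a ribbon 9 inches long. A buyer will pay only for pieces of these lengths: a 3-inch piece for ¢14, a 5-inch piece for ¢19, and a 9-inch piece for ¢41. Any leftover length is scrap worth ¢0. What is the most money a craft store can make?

42

Let f[k] be the best obtainable value from length k. For each k, try every first piece i and keep the best of price[i] + f[k−i].
f[1] = 0
f[2] = 0
f[3] = 14
f[4] = 14
f[5] = max(14+0, 19+0) = 19
f[6] = max(14+14, 19+0) = 28
f[7] = max(14+14, 19+0) = 28
f[8] = max(14+19, 19+14) = 33
f[9] = max(14+28, 19+14, 41+0) = 42
One optimal cutting: 3 + 3 + 3 → ¢42.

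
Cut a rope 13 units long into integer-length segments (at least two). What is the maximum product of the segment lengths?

108

Define f[k] = max over 1≤i<k of i · max(k−i, f[k−i]); the inner max lets the remainder stay uncut if that's better.
f[2] = 1·max(1,0) = 1·1 = 1
f[3] = max(1·2, 2·1) = 2
f[4] = max(1·3, 2·2, 3·1) = 4
f[5] = max(1·4, 2·3, 3·2, 4·1) = 6
f[6] = max(1·6, 2·4, 3·3, 4·2, 5·1) = 9
f[7] = max(1·9, 2·6, 3·4, 4·3, 5·2, 6·1) = 12
f[8] = max(1·12, 2·9, 3·6, …, 6·2, 7·1) = 18
f[9] = max(1·18, 2·12, 3·9, …, 7·2, 8·1) = 27
f[10] = max(1·27, 2·18, 3·12, …, 8·2, 9·1) = 36
f[11] = max(1·36, 2·27, 3·18, …, 9·2, 10·1) = 54
f[12] = max(1·54, 2·36, 3·27, …, 10·2, 11·1) = 81
f[13] = max(1·81, 2·54, 3·36, …, 11·2, 12·1) = 108
One optimal split: 3 + 3 + 3 + 2 + 2; product 3·3·3·2·2 = 108.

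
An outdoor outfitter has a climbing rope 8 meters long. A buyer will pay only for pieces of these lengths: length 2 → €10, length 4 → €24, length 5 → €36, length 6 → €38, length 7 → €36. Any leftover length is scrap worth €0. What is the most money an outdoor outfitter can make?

Let r[k] be the best obtainable value from length k. For each k, try every first piece i and keep the best of price[i] + r[k−i].
r[1] = 0
r[2] = 10
r[3] = 10
r[4] = 24
r[5] = 36
r[6] = 38
r[7] = 46  (first piece 2, then r[5]=36)
r[8] = 48  (first piece 2, then r[6]=38)
One optimal cutting: 6 + 2 → €48.

48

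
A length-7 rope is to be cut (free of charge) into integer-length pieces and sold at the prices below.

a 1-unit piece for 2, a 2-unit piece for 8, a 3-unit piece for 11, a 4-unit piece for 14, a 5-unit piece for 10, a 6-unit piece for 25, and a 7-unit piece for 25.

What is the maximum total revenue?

Build best[k] bottom-up: best[k] = max over allowed piece i of (p[i] + best[k−i]).
best[1] = 2
best[2] = max(2+2, 8+0) = 8
best[3] = max(2+8, 8+2, 11+0) = 11
best[4] = max(2+11, 8+8, 11+2, 14+0) = 16
best[5] = max(2+16, 8+11, 11+8, 14+2, 10+0) = 19
best[6] = max(2+19, 8+16, 11+11, 14+8, 10+2, 25+0) = 25
best[7] = max(2+25, 8+19, 11+16, …, 25+2, 25+0) = 27
One optimal cutting: 6 + 1 → 25 + 2 = 27.

27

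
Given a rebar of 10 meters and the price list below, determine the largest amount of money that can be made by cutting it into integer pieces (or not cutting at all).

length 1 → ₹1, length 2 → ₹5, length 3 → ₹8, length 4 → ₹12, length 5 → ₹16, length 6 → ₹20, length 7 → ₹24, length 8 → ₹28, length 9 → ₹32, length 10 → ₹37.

Let r[k] be the best obtainable value from length k. For each k, try every first piece i and keep the best of price[i] + r[k−i].
r[1] = 1
r[2] = max(1+1, 5+0) = 5
r[3] = max(1+5, 5+1, 8+0) = 8
r[4] = max(1+8, 5+5, 8+1, 12+0) = 12
r[5] = max(1+12, 5+8, 8+5, 12+1, 16+0) = 16
r[6] = max(1+16, 5+12, 8+8, 12+5, 16+1, 20+0) = 20
r[7] = max(1+20, 5+16, 8+12, …, 20+1, 24+0) = 24
r[8] = max(1+24, 5+20, 8+16, …, 24+1, 28+0) = 28
r[9] = max(1+28, 5+24, 8+20, …, 28+1, 32+0) = 32
r[10] = max(1+32, 5+28, 8+24, …, 32+1, 37+0) = 37
Best is to sell the whole 10-meter piece uncut for ₹37.

37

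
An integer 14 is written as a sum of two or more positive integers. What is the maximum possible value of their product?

Fill P[k] for k=2..14: at each k try every first piece i and multiply by the better of (k−i) uncut or P[k−i].
P[2] = 1×max(1,0) = 1×1 = 1
P[3] = max(1×2, 2×1) = 2
P[4] = max(1×3, 2×2, 3×1) = 4
P[5] = max(1×4, 2×3, 3×2, 4×1) = 6
P[6] = max(1×6, 2×4, 3×3, 4×2, 5×1) = 9
P[7] = max(1×9, 2×6, 3×4, 4×3, 5×2, 6×1) = 12
P[8] = max(1×12, 2×9, 3×6, …, 6×2, 7×1) = 18
P[9] = max(1×18, 2×12, 3×9, …, 7×2, 8×1) = 27
P[10] = max(1×27, 2×18, 3×12, …, 8×2, 9×1) = 36
P[11] = max(1×36, 2×27, 3×18, …, 9×2, 10×1) = 54
P[12] = max(1×54, 2×36, 3×27, …, 10×2, 11×1) = 81
P[13] = max(1×81, 2×54, 3×36, …, 11×2, 12×1) = 108
P[14] = max(1×108, 2×81, 3×54, …, 12×2, 13×1) = 162
One optimal split: 3 + 3 + 3 + 3 + 2; product 3×3×3×3×2 = 162.

162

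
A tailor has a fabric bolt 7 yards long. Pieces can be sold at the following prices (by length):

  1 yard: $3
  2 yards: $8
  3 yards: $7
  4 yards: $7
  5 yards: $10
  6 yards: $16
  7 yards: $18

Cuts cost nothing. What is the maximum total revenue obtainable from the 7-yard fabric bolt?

Let r[k] be the best obtainable value from length k. For each k, try every first piece i and keep the best of price[i] + r[k−i].
r[1] = 3
r[2] = max(3+3, 8+0) = 8
r[3] = max(3+8, 8+3, 7+0) = 11
r[4] = max(3+11, 8+8, 7+3, 7+0) = 16
r[5] = max(3+16, 8+11, 7+8, 7+3, 10+0) = 19
r[6] = max(3+19, 8+16, 7+11, 7+8, 10+3, 16+0) = 24
r[7] = max(3+24, 8+19, 7+16, …, 16+3, 18+0) = 27
One optimal cutting: 2 + 2 + 2 + 1 → $8 + $8 + $8 + $3 = $27.

27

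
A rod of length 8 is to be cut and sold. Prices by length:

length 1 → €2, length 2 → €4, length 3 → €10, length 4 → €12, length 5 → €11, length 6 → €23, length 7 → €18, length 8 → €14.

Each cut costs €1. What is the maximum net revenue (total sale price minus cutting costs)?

Let v[k] be the best obtainable value from length k. For each k, try every first piece i and keep the best of price[i] + v[k−i] minus the 1 cut fee when i<k.
v[1] = 2
v[2] = max(2+2-1, 4+0) = 4
v[3] = max(2+4-1, 4+2-1, 10+0) = 10
v[4] = max(2+10-1, 4+4-1, 10+2-1, 12+0) = 12
v[5] = max(2+12-1, 4+10-1, 10+4-1, 12+2-1, 11+0) = 13
v[6] = max(2+13-1, 4+12-1, 10+10-1, 12+4-1, 11+2-1, 23+0) = 23
v[7] = max(2+23-1, 4+13-1, 10+12-1, …, 23+2-1, 18+0) = 24
v[8] = max(2+24-1, 4+23-1, 10+13-1, …, 18+2-1, 14+0) = 26
One optimal plan: pieces 6 + 2 (1 cut) → €27 − €1 = €26.

26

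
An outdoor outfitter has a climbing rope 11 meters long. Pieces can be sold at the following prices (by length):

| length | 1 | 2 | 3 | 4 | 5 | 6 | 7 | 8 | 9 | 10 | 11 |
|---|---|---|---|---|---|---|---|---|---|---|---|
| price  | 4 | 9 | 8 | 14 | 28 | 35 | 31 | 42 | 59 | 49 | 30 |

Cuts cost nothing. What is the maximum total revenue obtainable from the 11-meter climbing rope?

Build R[k] bottom-up: R[k] = max over allowed piece i of (p[i] + R[k−i]).
R[1] = 4
R[2] = max(4+4, 9+0) = 9
R[3] = max(4+9, 9+4, 8+0) = 13
R[4] = max(4+13, 9+9, 8+4, 14+0) = 18
R[5] = max(4+18, 9+13, 8+9, 14+4, 28+0) = 28
R[6] = max(4+28, 9+18, 8+13, 14+9, 28+4, 35+0) = 35
R[7] = max(4+35, 9+28, 8+18, …, 35+4, 31+0) = 39
R[8] = max(4+39, 9+35, 8+28, …, 31+4, 42+0) = 44
R[9] = max(4+44, 9+39, 8+35, …, 42+4, 59+0) = 59
R[10] = max(4+59, 9+44, 8+39, …, 59+4, 49+0) = 63
R[11] = max(4+63, 9+59, 8+44, …, 49+4, 30+0) = 68
One optimal cutting: 9 + 2 → €59 + €9 = €68.

68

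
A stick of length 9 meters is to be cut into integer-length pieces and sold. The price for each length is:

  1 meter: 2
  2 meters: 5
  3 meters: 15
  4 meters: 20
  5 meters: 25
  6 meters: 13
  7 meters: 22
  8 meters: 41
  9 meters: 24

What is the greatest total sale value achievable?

Build best[k] bottom-up: best[k] = max over allowed piece i of (p[i] + best[k−i]).
best[1] = 2
best[2] = 5
best[3] = 15
best[4] = 20
best[5] = 25
best[6] = 30  (first piece 3, then best[3]=15)
best[7] = 35  (first piece 3, then best[4]=20)
best[8] = 41
best[9] = 45  (first piece 3, then best[6]=30)
One optimal cutting: 3 + 3 + 3 → 15 + 15 + 15 = 45.

45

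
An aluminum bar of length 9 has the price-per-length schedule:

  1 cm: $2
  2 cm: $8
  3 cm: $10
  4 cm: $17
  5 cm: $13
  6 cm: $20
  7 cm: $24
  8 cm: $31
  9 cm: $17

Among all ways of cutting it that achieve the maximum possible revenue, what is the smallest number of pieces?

Build r[k] bottom-up: r[k] = max over allowed piece i of (p[i] + r[k−i]).
r[1] = 2
r[2] = max(2+2, 8+0) = 8
r[3] = max(2+8, 8+2, 10+0) = 10
r[4] = max(2+10, 8+8, 10+2, 17+0) = 17
r[5] = max(2+17, 8+10, 10+8, 17+2, 13+0) = 19
r[6] = max(2+19, 8+17, 10+10, 17+8, 13+2, 20+0) = 25
r[7] = max(2+25, 8+19, 10+17, …, 20+2, 24+0) = 27
r[8] = max(2+27, 8+25, 10+19, …, 24+2, 31+0) = 34
r[9] = max(2+34, 8+27, 10+25, …, 31+2, 17+0) = 36
Maximum revenue is $36.
Now minimize piece count subject to staying optimal: for each k, pieces[k] = 1 + min over i with p[i]+r[k−i]=r[k] of pieces[k−i].
pieces[6] = 2
pieces[7] = 2
pieces[8] = 2
pieces[9] = 3

3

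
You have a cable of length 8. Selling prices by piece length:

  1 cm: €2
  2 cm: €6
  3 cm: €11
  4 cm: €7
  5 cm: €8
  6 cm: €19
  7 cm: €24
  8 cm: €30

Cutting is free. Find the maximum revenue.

30

Consider every possible first cut. best[k] is the best of p[i]+best[k−i] over all sellable i≤k.
best[1] = 2
best[2] = max(2+2, 6+0) = 6
best[3] = max(2+6, 6+2, 11+0) = 11
best[4] = max(2+11, 6+6, 11+2, 7+0) = 13
best[5] = max(2+13, 6+11, 11+6, 7+2, 8+0) = 17
best[6] = max(2+17, 6+13, 11+11, 7+6, 8+2, 19+0) = 22
best[7] = max(2+22, 6+17, 11+13, …, 19+2, 24+0) = 24
best[8] = max(2+24, 6+22, 11+17, …, 24+2, 30+0) = 30
Best is to sell the whole 8-cm piece uncut for €30.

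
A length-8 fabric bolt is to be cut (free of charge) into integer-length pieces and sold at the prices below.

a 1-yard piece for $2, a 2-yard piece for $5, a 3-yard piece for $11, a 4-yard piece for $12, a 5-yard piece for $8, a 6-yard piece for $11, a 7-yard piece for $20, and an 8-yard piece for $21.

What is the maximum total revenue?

Let v[k] be the best obtainable value from length k. For each k, try every first piece i and keep the best of price[i] + v[k−i].
v[1] = 2
v[2] = 5
v[3] = 11
v[4] = 13  (first piece 1, then v[3]=11)
v[5] = 16  (first piece 2, then v[3]=11)
v[6] = 22  (first piece 3, then v[3]=11)
v[7] = 24  (first piece 1, then v[6]=22)
v[8] = 27  (first piece 2, then v[6]=22)
One optimal cutting: 3 + 3 + 2 → $11 + $11 + $5 = $27.

27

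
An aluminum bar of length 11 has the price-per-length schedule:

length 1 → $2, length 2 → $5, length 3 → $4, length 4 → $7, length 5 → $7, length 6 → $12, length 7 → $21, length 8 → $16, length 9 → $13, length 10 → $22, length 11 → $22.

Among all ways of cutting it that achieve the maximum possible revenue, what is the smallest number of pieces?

Let r[k] be the best obtainable value from length k. For each k, try every first piece i and keep the best of price[i] + r[k−i].
r[1] = 2
r[2] = 5
r[3] = 7  (first piece 1, then r[2]=5)
r[4] = 10  (first piece 2, then r[2]=5)
r[5] = 12  (first piece 1, then r[4]=10)
r[6] = 15  (first piece 2, then r[4]=10)
r[7] = 21
r[8] = 23  (first piece 1, then r[7]=21)
r[9] = 26  (first piece 2, then r[7]=21)
r[10] = 28  (first piece 1, then r[9]=26)
r[11] = 31  (first piece 2, then r[9]=26)
Maximum revenue is $31.
Now minimize piece count subject to staying optimal: for each k, pieces[k] = 1 + min over i with p[i]+r[k−i]=r[k] of pieces[k−i].
pieces[8] = 2
pieces[9] = 2
pieces[10] = 3
pieces[11] = 3

3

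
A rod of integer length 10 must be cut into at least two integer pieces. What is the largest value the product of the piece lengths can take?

Fill f[k] for k=2..10: at each k try every first piece i and multiply by the better of (k−i) uncut or f[k−i].
f[2] = 1*max(1,0) = 1*1 = 1
f[3] = 1*max(2,1) = 1*2 = 2
f[4] = 2*max(2,1) = 2*2 = 4
f[5] = 2*max(3,2) = 2*3 = 6
f[6] = 3*max(3,2) = 3*3 = 9
f[7] = 2*max(5,6) = 2*6 = 12
f[8] = 2*max(6,9) = 2*9 = 18
f[9] = 3*max(6,9) = 3*9 = 27
f[10] = 2*max(8,18) = 2*18 = 36
One optimal split: 3 + 3 + 2 + 2; product 3*3*2*2 = 36.

36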